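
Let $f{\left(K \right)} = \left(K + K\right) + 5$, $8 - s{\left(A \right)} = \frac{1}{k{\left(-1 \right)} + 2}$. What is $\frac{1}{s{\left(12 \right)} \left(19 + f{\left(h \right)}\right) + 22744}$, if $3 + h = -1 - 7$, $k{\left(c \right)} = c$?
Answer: $\frac{1}{22758} \approx 4.3941 \cdot 10^{-5}$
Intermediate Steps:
$s{\left(A \right)} = 7$ ($s{\left(A \right)} = 8 - \frac{1}{-1 + 2} = 8 - 1^{-1} = 8 - 1 = 7$)
$h = -11$ ($h = -3 - 8 = -11$)
$f{\left(K \right)} = 5 + 2 K$ ($f{\left(K \right)} = 2 K + 5 = 5 + 2 K$)
$\frac{1}{s{\left(12 \right)} \left(19 + f{\left(h \right)}\right) + 22744} = \frac{1}{7 \left(19 + \left(5 + 2 \left(-11\right)\right)\right) + 22744} = \frac{1}{7 \left(19 + \left(5 - 22\right)\right) + 22744} = \frac{1}{7 \left(19 - 17\right) + 22744} = \frac{1}{7 \cdot 2 + 22744} = \frac{1}{14 + 22744} = \frac{1}{22758}$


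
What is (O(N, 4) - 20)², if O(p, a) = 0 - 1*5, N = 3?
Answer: 625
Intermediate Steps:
O(p, a) = -5 (O(p, a) = 0 - 5 = -5)
(O(N, 4) - 20)² = (-5 - 20)² = (-25)² = 625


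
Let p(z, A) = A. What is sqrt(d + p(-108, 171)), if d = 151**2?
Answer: 2*sqrt(5743) ≈ 151.57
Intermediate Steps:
d = 22801
sqrt(d + p(-108, 171)) = sqrt(22801 + 171) = sqrt(22972) = 2*sqrt(5743)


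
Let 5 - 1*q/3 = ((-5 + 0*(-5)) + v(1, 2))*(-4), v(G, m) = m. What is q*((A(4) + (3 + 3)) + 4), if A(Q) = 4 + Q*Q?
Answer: -630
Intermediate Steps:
A(Q) = 4 + Q²
q = -21 (q = 15 - 3*((-5 + 0*(-5)) + 2)*(-4) = 15 - 3*((-5 + 0) + 2)*(-4) = 15 - 3*(-5 + 2)*(-4) = 15 - (-9)*(-4) = 15 - 3*12 = 15 - 36 = -21)
q*((A(4) + (3 + 3)) + 4) = -21*(((4 + 4²) + (3 + 3)) + 4) = -21*(((4 + 16) + 6) + 4) = -21*((20 + 6) + 4) = -21*(26 + 4) = -21*30 = -630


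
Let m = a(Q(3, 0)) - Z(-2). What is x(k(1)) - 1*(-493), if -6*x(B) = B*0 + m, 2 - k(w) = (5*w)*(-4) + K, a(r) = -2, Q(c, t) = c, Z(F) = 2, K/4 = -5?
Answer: 1481/3 ≈ 493.67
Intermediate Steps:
K = -20 (K = 4*(-5) = -20)
k(w) = 22 + 20*w (k(w) = 2 - ((5*w)*(-4) - 20) = 2 - (-20*w - 20) = 2 - (-20 - 20*w) = 2 + (20 + 20*w) = 22 + 20*w)
m = -4 (m = -2 - 1*2 = -2 - 2 = -4)
x(B) = ⅔ (x(B) = -(B*0 - 4)/6 = -(0 - 4)/6 = -⅙*(-4) = ⅔)
x(k(1)) - 1*(-493) = ⅔ - 1*(-493) = ⅔ + 493 = 1481/3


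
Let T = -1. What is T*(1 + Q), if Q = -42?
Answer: 41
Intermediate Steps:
T*(1 + Q) = -(1 - 42) = -1*(-41) = 41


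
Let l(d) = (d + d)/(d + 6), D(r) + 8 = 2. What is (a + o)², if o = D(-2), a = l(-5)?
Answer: 256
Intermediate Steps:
D(r) = -6 (D(r) = -8 + 2 = -6)
l(d) = 2*d/(6 + d) (l(d) = (2*d)/(6 + d) = 2*d/(6 + d))
a = -10 (a = 2*(-5)/(6 - 5) = 2*(-5)/1 = 2*(-5)*1 = -10)
o = -6
(a + o)² = (-10 - 6)² = (-16)² = 256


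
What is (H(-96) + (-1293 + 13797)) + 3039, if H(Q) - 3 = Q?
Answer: 15450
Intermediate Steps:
H(Q) = 3 + Q
(H(-96) + (-1293 + 13797)) + 3039 = ((3 - 96) + (-1293 + 13797)) + 3039 = (-93 + 12504) + 3039 = 12411 + 3039 = 15450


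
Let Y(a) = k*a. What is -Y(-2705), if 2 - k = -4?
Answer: 16230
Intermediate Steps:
k = 6 (k = 2 - 1*(-4) = 2 + 4 = 6)
Y(a) = 6*a
-Y(-2705) = -6*(-2705) = -1*(-16230) = 16230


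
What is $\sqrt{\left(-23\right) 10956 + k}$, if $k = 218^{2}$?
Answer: $4 i \sqrt{12779} \approx 452.18 i$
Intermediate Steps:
$k = 47524$
$\sqrt{\left(-23\right) 10956 + k} = \sqrt{\left(-23\right) 10956 + 47524} = \sqrt{-251988 + 47524} = \sqrt{-204464} = 4 i \sqrt{12779}$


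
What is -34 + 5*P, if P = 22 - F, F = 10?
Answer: 26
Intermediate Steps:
P = 12 (P = 22 - 1*10 = 22 - 10 = 12)
-34 + 5*P = -34 + 5*12 = -34 + 60 = 26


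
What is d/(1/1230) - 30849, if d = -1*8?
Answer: -40689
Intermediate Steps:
d = -8
d/(1/1230) - 30849 = -8/1/1230 - 30849 = -8/(1/1230) - 30849 = 1230*(-8) - 30849 = -9840 - 30849 = -40689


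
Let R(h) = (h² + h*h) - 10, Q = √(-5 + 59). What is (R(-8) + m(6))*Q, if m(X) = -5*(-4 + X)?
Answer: 324*√6 ≈ 793.63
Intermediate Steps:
m(X) = 20 - 5*X
Q = 3*√6 (Q = √54 = 3*√6 ≈ 7.3485)
R(h) = -10 + 2*h² (R(h) = (h² + h²) - 10 = 2*h² - 10 = -10 + 2*h²)
(R(-8) + m(6))*Q = ((-10 + 2*(-8)²) + (20 - 5*6))*(3*√6) = ((-10 + 2*64) + (20 - 30))*(3*√6) = ((-10 + 128) - 10)*(3*√6) = (118 - 10)*(3*√6) = 108*(3*√6) = 324*√6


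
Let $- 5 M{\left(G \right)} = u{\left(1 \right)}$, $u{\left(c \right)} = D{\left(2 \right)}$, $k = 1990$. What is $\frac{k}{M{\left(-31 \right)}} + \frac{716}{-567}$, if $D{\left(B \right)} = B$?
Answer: $- \frac{2821541}{567} \approx -4976.3$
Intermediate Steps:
$u{\left(c \right)} = 2$
$M{\left(G \right)} = - \frac{2}{5}$ ($M{\left(G \right)} = \left(- \frac{1}{5}\right) 2 = - \frac{2}{5}$)
$\frac{k}{M{\left(-31 \right)}} + \frac{716}{-567} = \frac{1990}{- \frac{2}{5}} + \frac{716}{-567} = 1990 \left(- \frac{5}{2}\right) + 716 \left(- \frac{1}{567}\right) = -4975 - \frac{716}{567} = - \frac{2821541}{567}$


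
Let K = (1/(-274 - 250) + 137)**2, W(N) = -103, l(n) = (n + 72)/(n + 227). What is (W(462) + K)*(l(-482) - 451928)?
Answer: -59062191066805043/7001688 ≈ -8.4354e+9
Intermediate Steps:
l(n) = (72 + n)/(227 + n)
K = 5153373369/274576 (K = (1/(-524) + 137)**2 = (-1/524 + 137)**2 = (71787/524)**2 = 5153373369/274576 ≈ 18768.)
(W(462) + K)*(l(-482) - 451928) = (-103 + 5153373369/274576)*((72 - 482)/(227 - 482) - 451928) = 5125092041*(-410/(-255) - 451928)/274576 = 5125092041*(-1/255*(-410) - 451928)/274576 = 5125092041*(82/51 - 451928)/274576 = (5125092041/274576)*(-23048246/51) = -59062191066805043/7001688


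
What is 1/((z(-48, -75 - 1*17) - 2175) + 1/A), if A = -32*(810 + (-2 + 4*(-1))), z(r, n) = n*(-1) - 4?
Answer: -25728/53694337 ≈ -0.00047916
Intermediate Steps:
z(r, n) = -4 - n (z(r, n) = -n - 4 = -4 - n)
A = -25728 (A = -32*(810 + (-2 - 4)) = -32*(810 - 6) = -32*804 = -25728)
1/((z(-48, -75 - 1*17) - 2175) + 1/A) = 1/(((-4 - (-75 - 1*17)) - 2175) + 1/(-25728)) = 1/(((-4 - (-75 - 17)) - 2175) - 1/25728) = 1/(((-4 - 1*(-92)) - 2175) - 1/25728) = 1/(((-4 + 92) - 2175) - 1/25728) = 1/((88 - 2175) - 1/25728) = 1/(-2087 - 1/25728) = 1/(-53694337/25728) = -25728/53694337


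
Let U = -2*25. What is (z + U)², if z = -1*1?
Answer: 2601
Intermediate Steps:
U = -50
z = -1
(z + U)² = (-1 - 50)² = (-51)² = 2601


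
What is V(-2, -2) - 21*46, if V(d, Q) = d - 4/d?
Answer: -966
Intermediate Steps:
V(-2, -2) - 21*46 = (-2 - 4/(-2)) - 21*46 = (-2 - 4*(-½)) - 966 = (-2 + 2) - 966 = 0 - 966 = -966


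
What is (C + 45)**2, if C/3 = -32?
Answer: 2601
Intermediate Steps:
C = -96 (C = 3*(-32) = -96)
(C + 45)**2 = (-96 + 45)**2 = (-51)**2 = 2601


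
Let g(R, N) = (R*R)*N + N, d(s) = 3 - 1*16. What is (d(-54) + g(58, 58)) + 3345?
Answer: 198502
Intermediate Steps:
d(s) = -13 (d(s) = 3 - 16 = -13)
g(R, N) = N + N*R² (g(R, N) = R²*N + N = N*R² + N = N + N*R²)
(d(-54) + g(58, 58)) + 3345 = (-13 + 58*(1 + 58²)) + 3345 = (-13 + 58*(1 + 3364)) + 3345 = (-13 + 58*3365) + 3345 = (-13 + 195170) + 3345 = 195157 + 3345 = 198502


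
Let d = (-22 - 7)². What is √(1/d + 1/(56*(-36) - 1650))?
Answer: 5*√414258/106314 ≈ 0.030270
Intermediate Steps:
d = 841 (d = (-29)² = 841)
√(1/d + 1/(56*(-36) - 1650)) = √(1/841 + 1/(56*(-36) - 1650)) = √(1/841 + 1/(-2016 - 1650)) = √(1/841 + 1/(-3666)) = √(1/841 - 1/3666) = √(2825/3083106) = 5*√414258/106314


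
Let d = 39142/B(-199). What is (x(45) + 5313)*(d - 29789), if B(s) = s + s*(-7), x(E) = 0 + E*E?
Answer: -43451874052/199 ≈ -2.1835e+8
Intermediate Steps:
x(E) = E² (x(E) = 0 + E² = E²)
B(s) = -6*s (B(s) = s - 7*s = -6*s)
d = 19571/597 (d = 39142/((-6*(-199))) = 39142/1194 = 39142*(1/1194) = 19571/597 ≈ 32.782)
(x(45) + 5313)*(d - 29789) = (45² + 5313)*(19571/597 - 29789) = (2025 + 5313)*(-17764462/597) = 7338*(-17764462/597) = -43451874052/199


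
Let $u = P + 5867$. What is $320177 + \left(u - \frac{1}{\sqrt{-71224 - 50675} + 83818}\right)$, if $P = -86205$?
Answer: $\frac{1685007847213479}{7025579023} + \frac{i \sqrt{121899}}{7025579023} \approx 2.3984 \cdot 10^{5} + 4.9696 \cdot 10^{-8} i$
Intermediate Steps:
$u = -80338$ ($u = -86205 + 5867 = -80338$)
$320177 + \left(u - \frac{1}{\sqrt{-71224 - 50675} + 83818}\right) = 320177 - \left(80338 + \frac{1}{\sqrt{-71224 - 50675} + 83818}\right) = 320177 - \left(80338 + \frac{1}{\sqrt{-121899} + 83818}\right) = 320177 - \left(80338 + \frac{1}{i \sqrt{121899} + 83818}\right) = 320177 - \left(80338 + \frac{1}{83818 + i \sqrt{121899}}\right) = 239839 - \frac{1}{83818 + i \sqrt{121899}}$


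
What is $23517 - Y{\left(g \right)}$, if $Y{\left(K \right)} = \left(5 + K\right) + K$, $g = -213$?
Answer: $23938$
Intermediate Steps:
$Y{\left(K \right)} = 5 + 2 K$
$23517 - Y{\left(g \right)} = 23517 - \left(5 + 2 \left(-213\right)\right) = 23517 - \left(5 - 426\right) = 23517 - -421 = 23517 + 421 = 23938$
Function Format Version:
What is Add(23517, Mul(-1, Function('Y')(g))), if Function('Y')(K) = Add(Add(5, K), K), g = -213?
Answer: 23938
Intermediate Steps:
Function('Y')(K) = Add(5, Mul(2, K))
Add(23517, Mul(-1, Function('Y')(g))) = Add(23517, Mul(-1, Add(5, Mul(2, -213)))) = Add(23517, Mul(-1, Add(5, -426))) = Add(23517, Mul(-1, -421)) = Add(23517, 421) = 23938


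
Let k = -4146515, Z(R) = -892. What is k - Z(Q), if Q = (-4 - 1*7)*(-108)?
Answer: -4145623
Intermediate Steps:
Q = 1188 (Q = (-4 - 7)*(-108) = -11*(-108) = 1188)
k - Z(Q) = -4146515 - 1*(-892) = -4146515 + 892 = -4145623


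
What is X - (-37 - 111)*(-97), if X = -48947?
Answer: -63303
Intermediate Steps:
X - (-37 - 111)*(-97) = -48947 - (-37 - 111)*(-97) = -48947 - (-148)*(-97) = -48947 - 1*14356 = -48947 - 14356 = -63303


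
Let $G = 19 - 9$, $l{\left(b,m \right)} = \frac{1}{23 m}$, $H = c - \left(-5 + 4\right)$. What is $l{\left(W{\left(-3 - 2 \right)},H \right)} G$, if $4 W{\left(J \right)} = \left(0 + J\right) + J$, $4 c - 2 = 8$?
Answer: $\frac{20}{161} \approx 0.12422$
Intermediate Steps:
$c = \frac{5}{2}$ ($c = \frac{1}{2} + \frac{1}{4} \cdot 8 = \frac{1}{2} + 2 = \frac{5}{2} \approx 2.5$)
$H = \frac{7}{2}$ ($H = \frac{5}{2} - \left(-5 + 4\right) = \frac{5}{2} - -1 = \frac{5}{2} + 1 = \frac{7}{2} \approx 3.5$)
$W{\left(J \right)} = \frac{J}{2}$ ($W{\left(J \right)} = \frac{\left(0 + J\right) + J}{4} = \frac{J + J}{4} = \frac{2 J}{4} = \frac{J}{2}$)
$l{\left(b,m \right)} = \frac{1}{23 m}$
$G = 10$
$l{\left(W{\left(-3 - 2 \right)},H \right)} G = \frac{1}{23 \cdot \frac{7}{2}} \cdot 10 = \frac{1}{23} \cdot \frac{2}{7} \cdot 10 = \frac{2}{161} \cdot 10 = \frac{20}{161}$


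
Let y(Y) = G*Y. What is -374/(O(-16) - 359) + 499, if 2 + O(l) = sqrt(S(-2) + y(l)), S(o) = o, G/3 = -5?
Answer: 65046431/130083 + 374*sqrt(238)/130083 ≈ 500.08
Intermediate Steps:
G = -15 (G = 3*(-5) = -15)
y(Y) = -15*Y
O(l) = -2 + sqrt(-2 - 15*l)
-374/(O(-16) - 359) + 499 = -374/((-2 + sqrt(-2 - 15*(-16))) - 359) + 499 = -374/((-2 + sqrt(-2 + 240)) - 359) + 499 = -374/((-2 + sqrt(238)) - 359) + 499 = -374/(-361 + sqrt(238)) + 499 = 499 - 374/(-361 + sqrt(238))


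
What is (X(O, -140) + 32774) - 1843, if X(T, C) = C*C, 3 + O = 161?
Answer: 50531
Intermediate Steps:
O = 158 (O = -3 + 161 = 158)
X(T, C) = C**2
(X(O, -140) + 32774) - 1843 = ((-140)**2 + 32774) - 1843 = (19600 + 32774) - 1843 = 52374 - 1843 = 50531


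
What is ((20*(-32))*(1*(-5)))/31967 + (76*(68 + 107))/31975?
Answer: 21099244/40885793 ≈ 0.51605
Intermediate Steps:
((20*(-32))*(1*(-5)))/31967 + (76*(68 + 107))/31975 = -640*(-5)*(1/31967) + (76*175)*(1/31975) = 3200*(1/31967) + 13300*(1/31975) = 3200/31967 + 532/1279 = 21099244/40885793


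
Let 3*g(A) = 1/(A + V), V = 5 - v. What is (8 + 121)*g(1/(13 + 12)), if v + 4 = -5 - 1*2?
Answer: 1075/401 ≈ 2.6808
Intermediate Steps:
v = -11 (v = -4 + (-5 - 1*2) = -4 + (-5 - 2) = -4 - 7 = -11)
V = 16 (V = 5 - 1*(-11) = 5 + 11 = 16)
g(A) = 1/(3*(16 + A)) (g(A) = 1/(3*(A + 16)) = 1/(3*(16 + A)))
(8 + 121)*g(1/(13 + 12)) = (8 + 121)*(1/(3*(16 + 1/(13 + 12)))) = 129*(1/(3*(16 + 1/25))) = 129*(1/(3*(401/25))) = 129*((⅓)*(25/401)) = 129*(25/1203) = 1075/401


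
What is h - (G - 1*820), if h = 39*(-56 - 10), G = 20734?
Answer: -22488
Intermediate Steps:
h = -2574 (h = 39*(-66) = -2574)
h - (G - 1*820) = -2574 - (20734 - 1*820) = -2574 - (20734 - 820) = -2574 - 1*19914 = -2574 - 19914 = -22488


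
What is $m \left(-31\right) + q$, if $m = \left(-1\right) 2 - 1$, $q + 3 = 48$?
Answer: $138$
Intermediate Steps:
$q = 45$ ($q = -3 + 48 = 45$)
$m = -3$ ($m = -2 - 1 = -3$)
$m \left(-31\right) + q = \left(-3\right) \left(-31\right) + 45 = 93 + 45 = 138$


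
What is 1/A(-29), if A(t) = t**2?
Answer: 1/841 ≈ 0.0011891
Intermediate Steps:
1/A(-29) = 1/((-29)**2) = 1/841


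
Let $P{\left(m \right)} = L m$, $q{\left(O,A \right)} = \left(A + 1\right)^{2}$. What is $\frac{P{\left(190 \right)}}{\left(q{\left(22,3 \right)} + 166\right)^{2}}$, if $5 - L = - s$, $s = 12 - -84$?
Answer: $\frac{9595}{16562} \approx 0.57934$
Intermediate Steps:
$s = 96$ ($s = 12 + 84 = 96$)
$q{\left(O,A \right)} = \left(1 + A\right)^{2}$
$L = 101$ ($L = 5 - \left(-1\right) 96 = 5 - -96 = 5 + 96 = 101$)
$P{\left(m \right)} = 101 m$
$\frac{P{\left(190 \right)}}{\left(q{\left(22,3 \right)} + 166\right)^{2}} = \frac{101 \cdot 190}{\left(\left(1 + 3\right)^{2} + 166\right)^{2}} = \frac{19190}{\left(4^{2} + 166\right)^{2}} = \frac{19190}{\left(16 + 166\right)^{2}} = \frac{19190}{182^{2}} = \frac{19190}{33124} = 19190 \cdot \frac{1}{33124} = \frac{9595}{16562}$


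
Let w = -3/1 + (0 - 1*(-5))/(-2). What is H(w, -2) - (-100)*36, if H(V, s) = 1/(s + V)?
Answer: 53998/15 ≈ 3599.9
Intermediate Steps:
w = -11/2 (w = -3*1 + (0 + 5)*(-½) = -3 + 5*(-½) = -3 - 5/2 = -11/2 ≈ -5.5000)
H(V, s) = 1/(V + s)
H(w, -2) - (-100)*36 = 1/(-11/2 - 2) - (-100)*36 = 1/(-15/2) - 100*(-36) = -2/15 + 3600 = 53998/15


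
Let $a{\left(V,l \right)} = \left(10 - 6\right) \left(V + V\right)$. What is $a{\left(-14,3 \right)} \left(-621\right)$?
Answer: $69552$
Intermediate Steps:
$a{\left(V,l \right)} = 8 V$ ($a{\left(V,l \right)} = 4 \cdot 2 V = 8 V$)
$a{\left(-14,3 \right)} \left(-621\right) = 8 \left(-14\right) \left(-621\right) = \left(-112\right) \left(-621\right) = 69552$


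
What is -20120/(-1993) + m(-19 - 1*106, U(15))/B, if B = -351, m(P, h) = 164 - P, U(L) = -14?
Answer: 6486143/699543 ≈ 9.2720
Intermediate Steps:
-20120/(-1993) + m(-19 - 1*106, U(15))/B = -20120/(-1993) + (164 - (-19 - 1*106))/(-351) = -20120*(-1/1993) + (164 - (-19 - 106))*(-1/351) = 20120/1993 + (164 - 1*(-125))*(-1/351) = 20120/1993 + (164 + 125)*(-1/351) = 20120/1993 + 289*(-1/351) = 20120/1993 - 289/351 = 6486143/699543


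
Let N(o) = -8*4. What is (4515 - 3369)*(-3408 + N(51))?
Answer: -3942240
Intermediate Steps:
N(o) = -32
(4515 - 3369)*(-3408 + N(51)) = (4515 - 3369)*(-3408 - 32) = 1146*(-3440) = -3942240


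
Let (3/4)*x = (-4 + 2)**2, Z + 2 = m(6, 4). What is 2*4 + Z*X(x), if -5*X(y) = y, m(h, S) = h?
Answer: 56/15 ≈ 3.7333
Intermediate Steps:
Z = 4 (Z = -2 + 6 = 4)
x = 16/3 (x = 4*(-4 + 2)**2/3 = (4/3)*(-2)**2 = (4/3)*4 = 16/3 ≈ 5.3333)
X(y) = -y/5
2*4 + Z*X(x) = 2*4 + 4*(-1/5*16/3) = 8 + 4*(-16/15) = 8 - 64/15 = 56/15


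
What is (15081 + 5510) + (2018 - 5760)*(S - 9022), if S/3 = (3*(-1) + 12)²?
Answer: 32871609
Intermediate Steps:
S = 243 (S = 3*(3*(-1) + 12)² = 3*(-3 + 12)² = 3*9² = 3*81 = 243)
(15081 + 5510) + (2018 - 5760)*(S - 9022) = (15081 + 5510) + (2018 - 5760)*(243 - 9022) = 20591 - 3742*(-8779) = 20591 + 32851018 = 32871609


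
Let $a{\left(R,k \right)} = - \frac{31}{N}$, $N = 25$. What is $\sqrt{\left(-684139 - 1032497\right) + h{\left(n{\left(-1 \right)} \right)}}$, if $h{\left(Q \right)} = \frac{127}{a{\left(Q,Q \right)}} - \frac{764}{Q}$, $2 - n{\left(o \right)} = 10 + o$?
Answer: $\frac{i \sqrt{80834356001}}{217} \approx 1310.2 i$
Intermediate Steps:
$n{\left(o \right)} = -8 - o$ ($n{\left(o \right)} = 2 - \left(10 + o\right) = -8 - o$)
$a{\left(R,k \right)} = - \frac{31}{25}$
$h{\left(Q \right)} = - \frac{3175}{31} - \frac{764}{Q}$ ($h{\left(Q \right)} = \frac{127}{- \frac{31}{25}} - \frac{764}{Q} = 127 \left(- \frac{25}{31}\right) - \frac{764}{Q} = - \frac{3175}{31} - \frac{764}{Q}$)
$\sqrt{\left(-684139 - 1032497\right) + h{\left(n{\left(-1 \right)} \right)}} = \sqrt{\left(-684139 - 1032497\right) - \left(\frac{3175}{31} + \frac{764}{-8 - -1}\right)} = \sqrt{\left(-684139 - 1032497\right) - \left(\frac{3175}{31} + \frac{764}{-8 + 1}\right)} = \sqrt{-1716636 - \left(\frac{3175}{31} + \frac{764}{-7}\right)} = \sqrt{-1716636 - - \frac{1459}{217}} = \sqrt{-1716636 + \left(- \frac{3175}{31} + \frac{764}{7}\right)} = \sqrt{-1716636 + \frac{1459}{217}} = \sqrt{- \frac{372508553}{217}} = \frac{i \sqrt{80834356001}}{217}$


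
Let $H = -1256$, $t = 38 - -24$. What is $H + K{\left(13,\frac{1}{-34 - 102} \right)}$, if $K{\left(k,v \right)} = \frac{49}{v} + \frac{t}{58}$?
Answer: $- \frac{229649}{29} \approx -7918.9$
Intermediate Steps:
$t = 62$ ($t = 38 + 24 = 62$)
$K{\left(k,v \right)} = \frac{31}{29} + \frac{49}{v}$ ($K{\left(k,v \right)} = \frac{49}{v} + \frac{62}{58} = \frac{49}{v} + 62 \cdot \frac{1}{58} = \frac{49}{v} + \frac{31}{29} = \frac{31}{29} + \frac{49}{v}$)
$H + K{\left(13,\frac{1}{-34 - 102} \right)} = -1256 + \left(\frac{31}{29} + \frac{49}{\frac{1}{-34 - 102}}\right) = -1256 + \left(\frac{31}{29} + \frac{49}{\frac{1}{-136}}\right) = -1256 + \left(\frac{31}{29} + \frac{49}{- \frac{1}{136}}\right) = -1256 + \left(\frac{31}{29} + 49 \left(-136\right)\right) = -1256 + \left(\frac{31}{29} - 6664\right) = -1256 - \frac{193225}{29} = - \frac{229649}{29}$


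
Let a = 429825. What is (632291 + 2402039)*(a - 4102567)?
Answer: -11144311232860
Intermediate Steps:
(632291 + 2402039)*(a - 4102567) = (632291 + 2402039)*(429825 - 4102567) = 3034330*(-3672742) = -11144311232860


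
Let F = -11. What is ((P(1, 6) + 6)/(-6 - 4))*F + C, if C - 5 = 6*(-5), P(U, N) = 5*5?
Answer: 91/10 ≈ 9.1000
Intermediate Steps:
P(U, N) = 25
C = -25 (C = 5 + 6*(-5) = 5 - 30 = -25)
((P(1, 6) + 6)/(-6 - 4))*F + C = ((25 + 6)/(-6 - 4))*(-11) - 25 = (31/(-10))*(-11) - 25 = (31*(-1/10))*(-11) - 25 = -31/10*(-11) - 25 = 341/10 - 25 = 91/10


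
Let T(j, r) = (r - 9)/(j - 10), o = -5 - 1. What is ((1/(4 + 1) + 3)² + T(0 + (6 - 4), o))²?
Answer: 5870929/40000 ≈ 146.77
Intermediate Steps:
o = -6
T(j, r) = (-9 + r)/(-10 + j)
((1/(4 + 1) + 3)² + T(0 + (6 - 4), o))² = ((1/(4 + 1) + 3)² + (-9 - 6)/(-10 + (0 + (6 - 4))))² = ((1/5 + 3)² - 15/(-10 + (0 + 2)))² = ((⅕ + 3)² - 15/(-10 + 2))² = ((16/5)² - 15/(-8))² = (256/25 - ⅛*(-15))² = (256/25 + 15/8)² = (2423/200)² = 5870929/40000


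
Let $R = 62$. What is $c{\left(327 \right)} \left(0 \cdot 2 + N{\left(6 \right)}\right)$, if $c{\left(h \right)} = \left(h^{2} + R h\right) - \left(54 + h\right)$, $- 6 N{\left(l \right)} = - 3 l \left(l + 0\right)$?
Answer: $2282796$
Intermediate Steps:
$N{\left(l \right)} = \frac{l^{2}}{2}$ ($N{\left(l \right)} = - \frac{- 3 l \left(l + 0\right)}{6} = - \frac{- 3 l l}{6} = - \frac{\left(-3\right) l^{2}}{6} = \frac{l^{2}}{2}$)
$c{\left(h \right)} = -54 + h^{2} + 61 h$ ($c{\left(h \right)} = \left(h^{2} + 62 h\right) - \left(54 + h\right) = -54 + h^{2} + 61 h$)
$c{\left(327 \right)} \left(0 \cdot 2 + N{\left(6 \right)}\right) = \left(-54 + 327^{2} + 61 \cdot 327\right) \left(0 \cdot 2 + \frac{6^{2}}{2}\right) = \left(-54 + 106929 + 19947\right) \left(0 + \frac{1}{2} \cdot 36\right) = 126822 \left(0 + 18\right) = 126822 \cdot 18 = 2282796$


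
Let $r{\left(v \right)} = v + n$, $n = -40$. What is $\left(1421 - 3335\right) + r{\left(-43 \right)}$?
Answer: $-1997$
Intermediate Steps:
$r{\left(v \right)} = -40 + v$ ($r{\left(v \right)} = v - 40 = -40 + v$)
$\left(1421 - 3335\right) + r{\left(-43 \right)} = \left(1421 - 3335\right) - 83 = -1914 - 83 = -1997$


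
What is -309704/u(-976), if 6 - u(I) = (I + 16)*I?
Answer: 154852/468477 ≈ 0.33054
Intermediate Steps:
u(I) = 6 - I*(16 + I) (u(I) = 6 - (I + 16)*I = 6 - (16 + I)*I = 6 - I*(16 + I))
-309704/u(-976) = -309704/(6 - 1*(-976)² - 16*(-976)) = -309704/(6 - 1*952576 + 15616) = -309704/(6 - 952576 + 15616) = -309704/(-936954) = -309704*(-1/936954) = 154852/468477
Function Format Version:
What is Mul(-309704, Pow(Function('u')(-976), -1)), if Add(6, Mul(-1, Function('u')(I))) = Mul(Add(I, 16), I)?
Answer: Rational(154852, 468477) ≈ 0.33054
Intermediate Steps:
Function('u')(I) = Add(6, Mul(-1, I, Add(16, I))) (Function('u')(I) = Add(6, Mul(-1, Mul(Add(I, 16), I))) = Add(6, Mul(-1, Mul(Add(16, I), I))) = Add(6, Mul(-1, Mul(I, Add(16, I)))) = Add(6, Mul(-1, I, Add(16, I))))
Mul(-309704, Pow(Function('u')(-976), -1)) = Mul(-309704, Pow(Add(6, Mul(-1, Pow(-976, 2)), Mul(-16, -976)), -1)) = Mul(-309704, Pow(Add(6, Mul(-1, 952576), 15616), -1)) = Mul(-309704, Pow(Add(6, -952576, 15616), -1)) = Mul(-309704, Pow(-936954, -1)) = Mul(-309704, Rational(-1, 936954)) = Rational(154852, 468477)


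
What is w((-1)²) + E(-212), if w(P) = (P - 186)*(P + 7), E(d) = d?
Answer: -1692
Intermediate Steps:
w(P) = (-186 + P)*(7 + P)
w((-1)²) + E(-212) = (-1302 + ((-1)²)² - 179*(-1)²) - 212 = (-1302 + 1² - 179*1) - 212 = (-1302 + 1 - 179) - 212 = -1480 - 212 = -1692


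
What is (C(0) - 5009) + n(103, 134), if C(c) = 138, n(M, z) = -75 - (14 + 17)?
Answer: -4977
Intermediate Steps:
n(M, z) = -106 (n(M, z) = -75 - 1*31 = -75 - 31 = -106)
(C(0) - 5009) + n(103, 134) = (138 - 5009) - 106 = -4871 - 106 = -4977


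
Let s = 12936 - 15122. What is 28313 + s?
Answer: 26127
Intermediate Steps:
s = -2186
28313 + s = 28313 - 2186 = 26127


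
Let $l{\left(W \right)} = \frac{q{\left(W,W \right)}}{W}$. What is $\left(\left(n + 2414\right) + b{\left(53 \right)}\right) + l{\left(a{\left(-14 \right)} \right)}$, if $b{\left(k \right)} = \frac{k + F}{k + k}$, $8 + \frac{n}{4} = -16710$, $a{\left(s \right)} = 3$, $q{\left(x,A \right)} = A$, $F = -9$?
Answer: $- \frac{3416199}{53} \approx -64457.0$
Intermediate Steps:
$n = -66872$ ($n = -32 + 4 \left(-16710\right) = -32 - 66840 = -66872$)
$b{\left(k \right)} = \frac{-9 + k}{2 k}$ ($b{\left(k \right)} = \frac{k - 9}{k + k} = \frac{-9 + k}{2 k}$)
$l{\left(W \right)} = 1$ ($l{\left(W \right)} = \frac{W}{W} = 1$)
$\left(\left(n + 2414\right) + b{\left(53 \right)}\right) + l{\left(a{\left(-14 \right)} \right)} = \left(\left(-66872 + 2414\right) + \frac{-9 + 53}{2 \cdot 53}\right) + 1 = \left(-64458 + \frac{1}{2} \cdot \frac{1}{53} \cdot 44\right) + 1 = \left(-64458 + \frac{22}{53}\right) + 1 = - \frac{3416252}{53} + 1 = - \frac{3416199}{53}$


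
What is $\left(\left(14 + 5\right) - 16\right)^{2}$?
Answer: $9$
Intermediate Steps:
$\left(\left(14 + 5\right) - 16\right)^{2} = \left(19 - 16\right)^{2} = 3^{2} = 9$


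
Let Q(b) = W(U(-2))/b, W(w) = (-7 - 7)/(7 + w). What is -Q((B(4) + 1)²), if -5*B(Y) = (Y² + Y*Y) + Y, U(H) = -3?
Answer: 175/1922 ≈ 0.091051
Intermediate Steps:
W(w) = -14/(7 + w)
B(Y) = -2*Y²/5 - Y/5 (B(Y) = -((Y² + Y*Y) + Y)/5 = -((Y² + Y²) + Y)/5 = -(2*Y² + Y)/5 = -(Y + 2*Y²)/5 = -2*Y²/5 - Y/5)
Q(b) = -7/(2*b) (Q(b) = (-14/(7 - 3))/b = (-14/4)/b = (-14*¼)/b = -7/(2*b))
-Q((B(4) + 1)²) = -(-7)/(2*((-⅕*4*(1 + 2*4) + 1)²)) = -(-7)/(2*((-⅕*4*(1 + 8) + 1)²)) = -(-7)/(2*((-⅕*4*9 + 1)²)) = -(-7)/(2*((-36/5 + 1)²)) = -(-7)/(2*((-31/5)²)) = -(-7)/(2*961/25) = -(-7)*25/(2*961) = -1*(-175/1922) = 175/1922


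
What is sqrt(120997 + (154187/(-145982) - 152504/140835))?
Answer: sqrt(51143063578944613044974490)/20559374970 ≈ 347.84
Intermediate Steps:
sqrt(120997 + (154187/(-145982) - 152504/140835)) = sqrt(120997 + (154187*(-1/145982) - 152504*1/140835)) = sqrt(120997 + (-154187/145982 - 152504/140835)) = sqrt(120997 - 43977765073/20559374970) = sqrt(2487578715480017/20559374970) = sqrt(51143063578944613044974490)/20559374970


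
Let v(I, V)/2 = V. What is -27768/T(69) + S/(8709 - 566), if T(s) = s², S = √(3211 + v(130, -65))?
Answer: -9256/1587 + √3081/8143 ≈ -5.8256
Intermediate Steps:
v(I, V) = 2*V
S = √3081 (S = √(3211 + 2*(-65)) = √(3211 - 130) = √3081 ≈ 55.507)
-27768/T(69) + S/(8709 - 566) = -27768/(69²) + √3081/(8709 - 566) = -27768/4761 + √3081/8143 = -27768*1/4761 + √3081*(1/8143) = -9256/1587 + √3081/8143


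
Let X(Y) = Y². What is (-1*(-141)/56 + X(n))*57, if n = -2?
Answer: 20805/56 ≈ 371.52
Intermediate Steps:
(-1*(-141)/56 + X(n))*57 = (-1*(-141)/56 + (-2)²)*57 = (141*(1/56) + 4)*57 = (141/56 + 4)*57 = (365/56)*57 = 20805/56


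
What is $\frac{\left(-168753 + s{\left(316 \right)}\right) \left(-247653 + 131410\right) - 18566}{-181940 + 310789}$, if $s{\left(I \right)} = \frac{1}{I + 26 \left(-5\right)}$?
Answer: $\frac{521234065225}{3423702} \approx 1.5224 \cdot 10^{5}$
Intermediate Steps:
$s{\left(I \right)} = \frac{1}{-130 + I}$ ($s{\left(I \right)} = \frac{1}{I - 130} = \frac{1}{-130 + I}$)
$\frac{\left(-168753 + s{\left(316 \right)}\right) \left(-247653 + 131410\right) - 18566}{-181940 + 310789} = \frac{\left(-168753 + \frac{1}{-130 + 316}\right) \left(-247653 + 131410\right) - 18566}{-181940 + 310789} = \frac{\left(-168753 + \frac{1}{186}\right) \left(-116243\right) - 18566}{128849} = \left(\left(-168753 + \frac{1}{186}\right) \left(-116243\right) - 18566\right) \frac{1}{128849} = \left(\left(- \frac{31388057}{186}\right) \left(-116243\right) - 18566\right) \frac{1}{128849} = \left(\frac{3648641909851}{186} - 18566\right) \frac{1}{128849} = \frac{3648638456575}{186} \cdot \frac{1}{128849} = \frac{521234065225}{3423702}$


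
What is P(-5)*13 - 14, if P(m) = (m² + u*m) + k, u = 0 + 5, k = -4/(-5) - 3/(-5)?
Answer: 21/5 ≈ 4.2000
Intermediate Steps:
k = 7/5 (k = -4*(-⅕) - 3*(-⅕) = ⅘ + ⅗ = 7/5 ≈ 1.4000)
u = 5
P(m) = 7/5 + m² + 5*m (P(m) = (m² + 5*m) + 7/5 = 7/5 + m² + 5*m)
P(-5)*13 - 14 = (7/5 + (-5)² + 5*(-5))*13 - 14 = (7/5 + 25 - 25)*13 - 14 = (7/5)*13 - 14 = 91/5 - 14 = 21/5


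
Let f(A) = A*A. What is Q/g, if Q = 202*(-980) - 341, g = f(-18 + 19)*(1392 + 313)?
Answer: -198301/1705 ≈ -116.31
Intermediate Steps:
f(A) = A²
g = 1705 (g = (-18 + 19)²*(1392 + 313) = 1²*1705 = 1*1705 = 1705)
Q = -198301 (Q = -197960 - 341 = -198301)
Q/g = -198301/1705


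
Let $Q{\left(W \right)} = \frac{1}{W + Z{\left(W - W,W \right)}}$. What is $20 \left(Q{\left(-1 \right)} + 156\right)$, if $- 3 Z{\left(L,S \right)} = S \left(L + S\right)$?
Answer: $3105$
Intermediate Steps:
$Z{\left(L,S \right)} = - \frac{S \left(L + S\right)}{3}$
$Q{\left(W \right)} = \frac{1}{W - \frac{W^{2}}{3}}$ ($Q{\left(W \right)} = \frac{1}{W - \frac{W \left(\left(W - W\right) + W\right)}{3}} = \frac{1}{W - \frac{W \left(0 + W\right)}{3}} = \frac{1}{W - \frac{W W}{3}} = \frac{1}{W - \frac{W^{2}}{3}}$)
$20 \left(Q{\left(-1 \right)} + 156\right) = 20 \left(- \frac{3}{\left(-1\right) \left(-3 - 1\right)} + 156\right) = 20 \left(\left(-3\right) \left(-1\right) \frac{1}{-4} + 156\right) = 20 \left(\left(-3\right) \left(-1\right) \left(- \frac{1}{4}\right) + 156\right) = 20 \left(- \frac{3}{4} + 156\right) = 20 \cdot \frac{621}{4} = 3105$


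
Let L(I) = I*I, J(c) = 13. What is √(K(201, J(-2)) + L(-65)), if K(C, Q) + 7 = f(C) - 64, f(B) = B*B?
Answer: √44555 ≈ 211.08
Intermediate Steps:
f(B) = B²
L(I) = I²
K(C, Q) = -71 + C² (K(C, Q) = -7 + (C² - 64) = -7 + (-64 + C²) = -71 + C²)
√(K(201, J(-2)) + L(-65)) = √((-71 + 201²) + (-65)²) = √((-71 + 40401) + 4225) = √(40330 + 4225) = √44555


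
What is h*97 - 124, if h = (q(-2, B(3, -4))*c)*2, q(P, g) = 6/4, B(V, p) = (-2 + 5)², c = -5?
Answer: -1579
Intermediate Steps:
B(V, p) = 9 (B(V, p) = 3² = 9)
q(P, g) = 3/2 (q(P, g) = 6*(¼) = 3/2)
h = -15 (h = ((3/2)*(-5))*2 = -15/2*2 = -15)
h*97 - 124 = -15*97 - 124 = -1455 - 124 = -1579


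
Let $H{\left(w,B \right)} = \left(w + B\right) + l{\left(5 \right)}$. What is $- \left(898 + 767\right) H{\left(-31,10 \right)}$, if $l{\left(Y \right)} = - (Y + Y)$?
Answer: $51615$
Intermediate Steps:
$l{\left(Y \right)} = - 2 Y$
$H{\left(w,B \right)} = -10 + B + w$ ($H{\left(w,B \right)} = \left(w + B\right) - 10 = \left(B + w\right) - 10 = -10 + B + w$)
$- \left(898 + 767\right) H{\left(-31,10 \right)} = - \left(898 + 767\right) \left(-10 + 10 - 31\right) = - 1665 \left(-31\right) = \left(-1\right) \left(-51615\right) = 51615$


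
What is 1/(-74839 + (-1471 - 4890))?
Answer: -1/81200 ≈ -1.2315e-5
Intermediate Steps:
1/(-74839 + (-1471 - 4890)) = 1/(-74839 - 6361) = 1/(-81200) = -1/81200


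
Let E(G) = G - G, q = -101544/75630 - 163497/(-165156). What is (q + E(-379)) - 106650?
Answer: -74007928299153/693930460 ≈ -1.0665e+5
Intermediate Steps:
q = -244740153/693930460 (q = -101544*1/75630 - 163497*(-1/165156) = -16924/12605 + 54499/55052 = -244740153/693930460 ≈ -0.35269)
E(G) = 0
(q + E(-379)) - 106650 = (-244740153/693930460 + 0) - 106650 = -244740153/693930460 - 106650 = -74007928299153/693930460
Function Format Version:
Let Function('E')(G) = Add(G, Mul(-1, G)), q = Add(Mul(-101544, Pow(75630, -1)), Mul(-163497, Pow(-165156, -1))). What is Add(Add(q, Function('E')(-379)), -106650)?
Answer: Rational(-74007928299153, 693930460) ≈ -1.0665e+5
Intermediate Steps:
q = Rational(-244740153, 693930460) (q = Add(Mul(-101544, Rational(1, 75630)), Mul(-163497, Rational(-1, 165156))) = Add(Rational(-16924, 12605), Rational(54499, 55052)) = Rational(-244740153, 693930460) ≈ -0.35269)
Function('E')(G) = 0
Add(Add(q, Function('E')(-379)), -106650) = Add(Add(Rational(-244740153, 693930460), 0), -106650) = Add(Rational(-244740153, 693930460), -106650) = Rational(-74007928299153, 693930460)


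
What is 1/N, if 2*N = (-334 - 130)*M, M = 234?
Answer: -1/54288 ≈ -1.8420e-5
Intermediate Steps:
N = -54288 (N = ((-334 - 130)*234)/2 = (-464*234)/2 = (1/2)*(-108576) = -54288)
1/N = 1/(-54288) = -1/54288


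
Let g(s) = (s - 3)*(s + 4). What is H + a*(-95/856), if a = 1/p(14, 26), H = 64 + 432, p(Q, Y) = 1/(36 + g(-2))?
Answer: 211053/428 ≈ 493.11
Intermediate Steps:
g(s) = (-3 + s)*(4 + s)
p(Q, Y) = 1/26 (p(Q, Y) = 1/(36 + (-12 - 2 + (-2)**2)) = 1/(36 + (-12 - 2 + 4)) = 1/(36 - 10) = 1/26)
H = 496
a = 26 (a = 1/(1/26) = 26)
H + a*(-95/856) = 496 + 26*(-95/856) = 496 - 1235/428 = 211053/428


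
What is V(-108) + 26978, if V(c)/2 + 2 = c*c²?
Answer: -2492450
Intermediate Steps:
V(c) = -4 + 2*c³ (V(c) = -4 + 2*(c*c²) = -4 + 2*c³)
V(-108) + 26978 = (-4 + 2*(-108)³) + 26978 = (-4 + 2*(-1259712)) + 26978 = (-4 - 2519424) + 26978 = -2519428 + 26978 = -2492450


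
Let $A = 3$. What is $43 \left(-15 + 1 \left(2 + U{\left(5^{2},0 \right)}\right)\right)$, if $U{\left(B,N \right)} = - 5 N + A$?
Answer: $-430$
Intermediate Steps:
$U{\left(B,N \right)} = 3 - 5 N$ ($U{\left(B,N \right)} = - 5 N + 3 = 3 - 5 N$)
$43 \left(-15 + 1 \left(2 + U{\left(5^{2},0 \right)}\right)\right) = 43 \left(-15 + 1 \left(2 + \left(3 - 0\right)\right)\right) = 43 \left(-15 + 1 \left(2 + \left(3 + 0\right)\right)\right) = 43 \left(-15 + 1 \left(2 + 3\right)\right) = 43 \left(-15 + 1 \cdot 5\right) = 43 \left(-15 + 5\right) = 43 \left(-10\right) = -430$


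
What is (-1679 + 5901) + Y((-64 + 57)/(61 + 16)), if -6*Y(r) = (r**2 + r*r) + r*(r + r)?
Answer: 1532584/363 ≈ 4222.0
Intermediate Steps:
Y(r) = -2*r**2/3 (Y(r) = -((r**2 + r*r) + r*(r + r))/6 = -((r**2 + r**2) + r*(2*r))/6 = -(2*r**2 + 2*r**2)/6 = -2*r**2/3)
(-1679 + 5901) + Y((-64 + 57)/(61 + 16)) = (-1679 + 5901) - 2*(-64 + 57)**2/(61 + 16)**2/3 = 4222 - 2*(-7/77)**2/3 = 4222 - 2*(-7*1/77)**2/3 = 4222 - 2*(-1/11)**2/3 = 4222 - 2/3*1/121 = 4222 - 2/363 = 1532584/363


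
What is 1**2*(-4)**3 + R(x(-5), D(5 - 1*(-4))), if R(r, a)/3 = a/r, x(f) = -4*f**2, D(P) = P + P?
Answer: -3227/50 ≈ -64.540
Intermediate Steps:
D(P) = 2*P
R(r, a) = 3*a/r (R(r, a) = 3*(a/r) = 3*a/r)
1**2*(-4)**3 + R(x(-5), D(5 - 1*(-4))) = 1**2*(-4)**3 + 3*(2*(5 - 1*(-4)))/((-4*(-5)**2)) = 1*(-64) + 3*(2*(5 + 4))/((-4*25)) = -64 + 3*(2*9)/(-100) = -64 + 3*18*(-1/100) = -64 - 27/50 = -3227/50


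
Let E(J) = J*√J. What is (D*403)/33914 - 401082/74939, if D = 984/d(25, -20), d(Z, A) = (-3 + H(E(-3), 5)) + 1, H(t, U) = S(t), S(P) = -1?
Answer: -693166/74939 ≈ -9.2497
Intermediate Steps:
E(J) = J^(3/2)
H(t, U) = -1
d(Z, A) = -3 (d(Z, A) = (-3 - 1) + 1 = -4 + 1 = -3)
D = -328 (D = 984/(-3) = 984*(-⅓) = -328)
(D*403)/33914 - 401082/74939 = -328*403/33914 - 401082/74939 = -132184*1/33914 - 401082*1/74939 = -2132/547 - 401082/74939 = -693166/74939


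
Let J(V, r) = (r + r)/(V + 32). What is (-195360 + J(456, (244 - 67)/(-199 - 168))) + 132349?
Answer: -5642509205/89548 ≈ -63011.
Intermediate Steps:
J(V, r) = 2*r/(32 + V) (J(V, r) = (2*r)/(32 + V) = 2*r/(32 + V))
(-195360 + J(456, (244 - 67)/(-199 - 168))) + 132349 = (-195360 + 2*((244 - 67)/(-199 - 168))/(32 + 456)) + 132349 = (-195360 + 2*(177/(-367))/488) + 132349 = (-195360 + 2*(177*(-1/367))*(1/488)) + 132349 = (-195360 + 2*(-177/367)*(1/488)) + 132349 = (-195360 - 177/89548) + 132349 = -17494097457/89548 + 132349 = -5642509205/89548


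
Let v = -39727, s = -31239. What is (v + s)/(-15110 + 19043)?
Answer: -70966/3933 ≈ -18.044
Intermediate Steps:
(v + s)/(-15110 + 19043) = (-39727 - 31239)/(-15110 + 19043) = -70966/3933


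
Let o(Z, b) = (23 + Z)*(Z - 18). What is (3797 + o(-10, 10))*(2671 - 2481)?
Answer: 652270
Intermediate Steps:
o(Z, b) = (-18 + Z)*(23 + Z) (o(Z, b) = (23 + Z)*(-18 + Z) = (-18 + Z)*(23 + Z))
(3797 + o(-10, 10))*(2671 - 2481) = (3797 + (-414 + (-10)² + 5*(-10)))*(2671 - 2481) = (3797 + (-414 + 100 - 50))*190 = (3797 - 364)*190 = 3433*190 = 652270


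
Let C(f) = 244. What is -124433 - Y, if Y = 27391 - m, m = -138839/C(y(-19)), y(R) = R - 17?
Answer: -37183895/244 ≈ -1.5239e+5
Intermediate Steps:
y(R) = -17 + R
m = -138839/244 ≈ -569.01
Y = 6822243/244 (Y = 27391 - 1*(-138839/244) = 27391 + 138839/244 = 6822243/244 ≈ 27960.)
-124433 - Y = -124433 - 1*6822243/244 = -124433 - 6822243/244 = -37183895/244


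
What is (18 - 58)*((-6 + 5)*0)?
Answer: 0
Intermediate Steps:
(18 - 58)*((-6 + 5)*0) = -(-40)*0 = -40*0 = 0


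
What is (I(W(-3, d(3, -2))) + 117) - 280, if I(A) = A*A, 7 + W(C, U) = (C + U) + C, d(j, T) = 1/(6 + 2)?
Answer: 177/64 ≈ 2.7656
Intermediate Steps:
d(j, T) = ⅛ (d(j, T) = 1/8 = ⅛)
W(C, U) = -7 + U + 2*C (W(C, U) = -7 + ((C + U) + C) = -7 + (U + 2*C) = -7 + U + 2*C)
I(A) = A²
(I(W(-3, d(3, -2))) + 117) - 280 = ((-7 + ⅛ + 2*(-3))² + 117) - 280 = ((-7 + ⅛ - 6)² + 117) - 280 = ((-103/8)² + 117) - 280 = (10609/64 + 117) - 280 = 18097/64 - 280 = 177/64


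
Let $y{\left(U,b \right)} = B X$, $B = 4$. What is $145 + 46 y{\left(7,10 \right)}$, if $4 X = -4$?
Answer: $-39$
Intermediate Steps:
$X = -1$ ($X = \frac{1}{4} \left(-4\right) = -1$)
$y{\left(U,b \right)} = -4$ ($y{\left(U,b \right)} = 4 \left(-1\right) = -4$)
$145 + 46 y{\left(7,10 \right)} = 145 + 46 \left(-4\right) = 145 - 184 = -39$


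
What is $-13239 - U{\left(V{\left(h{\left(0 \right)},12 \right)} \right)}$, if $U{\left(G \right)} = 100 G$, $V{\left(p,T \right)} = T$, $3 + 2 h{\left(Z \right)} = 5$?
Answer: $-14439$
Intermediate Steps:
$h{\left(Z \right)} = 1$ ($h{\left(Z \right)} = - \frac{3}{2} + \frac{1}{2} \cdot 5 = - \frac{3}{2} + \frac{5}{2} = 1$)
$-13239 - U{\left(V{\left(h{\left(0 \right)},12 \right)} \right)} = -13239 - 100 \cdot 12 = -13239 - 1200 = -14439$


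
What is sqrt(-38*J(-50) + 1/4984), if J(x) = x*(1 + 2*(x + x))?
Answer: I*sqrt(2348025197154)/2492 ≈ 614.9*I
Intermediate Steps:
J(x) = x*(1 + 4*x) (J(x) = x*(1 + 2*(2*x)) = x*(1 + 4*x))
sqrt(-38*J(-50) + 1/4984) = sqrt(-(-1900)*(1 + 4*(-50)) + 1/4984) = sqrt(-(-1900)*(1 - 200) + 1/4984) = sqrt(-(-1900)*(-199) + 1/4984) = sqrt(-38*9950 + 1/4984) = sqrt(-378100 + 1/4984) = sqrt(-1884450399/4984) = I*sqrt(2348025197154)/2492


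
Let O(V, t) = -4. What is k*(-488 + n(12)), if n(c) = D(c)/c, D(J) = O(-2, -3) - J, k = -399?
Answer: 195244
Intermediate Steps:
D(J) = -4 - J
n(c) = (-4 - c)/c
k*(-488 + n(12)) = -399*(-488 + (-4 - 1*12)/12) = -399*(-488 + (-4 - 12)/12) = -399*(-488 + (1/12)*(-16)) = -399*(-488 - 4/3) = -399*(-1468/3) = 195244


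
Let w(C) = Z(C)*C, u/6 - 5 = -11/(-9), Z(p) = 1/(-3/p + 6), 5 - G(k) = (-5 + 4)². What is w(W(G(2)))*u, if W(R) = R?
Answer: 256/9 ≈ 28.444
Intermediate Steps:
G(k) = 4 (G(k) = 5 - (-5 + 4)² = 5 - 1*(-1)² = 5 - 1*1 = 5 - 1 = 4)
Z(p) = 1/(6 - 3/p)
u = 112/3 (u = 30 + 6*(-11/(-9)) = 30 + 6*(-11*(-⅑)) = 30 + 6*(11/9) = 30 + 22/3 = 112/3 ≈ 37.333)
w(C) = C²/(3*(-1 + 2*C)) (w(C) = (C/(3*(-1 + 2*C)))*C = C²/(3*(-1 + 2*C)))
w(W(G(2)))*u = ((⅓)*4²/(-1 + 2*4))*(112/3) = ((⅓)*16/(-1 + 8))*(112/3) = ((⅓)*16/7)*(112/3) = ((⅓)*16*(⅐))*(112/3) = (16/21)*(112/3) = 256/9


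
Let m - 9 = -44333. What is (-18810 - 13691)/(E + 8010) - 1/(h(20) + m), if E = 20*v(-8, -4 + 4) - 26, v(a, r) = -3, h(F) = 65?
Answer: -205493405/50101188 ≈ -4.1016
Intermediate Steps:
E = -86 (E = 20*(-3) - 26 = -60 - 26 = -86)
m = -44324 (m = 9 - 44333 = -44324)
(-18810 - 13691)/(E + 8010) - 1/(h(20) + m) = (-18810 - 13691)/(-86 + 8010) - 1/(65 - 44324) = -32501/7924 - 1/(-44259) = -32501*1/7924 - 1*(-1/44259) = -4643/1132 + 1/44259 = -205493405/50101188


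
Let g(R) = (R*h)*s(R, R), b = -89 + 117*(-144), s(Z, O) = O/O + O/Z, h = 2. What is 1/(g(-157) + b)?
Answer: -1/17565 ≈ -5.6931e-5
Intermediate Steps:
s(Z, O) = 1 + O/Z
b = -16937 (b = -89 - 16848 = -16937)
g(R) = 4*R (g(R) = (R*2)*((R + R)/R) = (2*R)*((2*R)/R) = (2*R)*2 = 4*R)
1/(g(-157) + b) = 1/(4*(-157) - 16937) = 1/(-628 - 16937) = 1/(-17565) = -1/17565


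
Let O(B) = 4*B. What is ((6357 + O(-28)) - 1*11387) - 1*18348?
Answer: -23490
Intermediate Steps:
((6357 + O(-28)) - 1*11387) - 1*18348 = ((6357 + 4*(-28)) - 1*11387) - 1*18348 = ((6357 - 112) - 11387) - 18348 = (6245 - 11387) - 18348 = -5142 - 18348 = -23490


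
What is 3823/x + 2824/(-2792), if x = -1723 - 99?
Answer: -1977393/635878 ≈ -3.1097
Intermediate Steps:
x = -1822
3823/x + 2824/(-2792) = 3823/(-1822) + 2824/(-2792) = 3823*(-1/1822) + 2824*(-1/2792) = -3823/1822 - 353/349 = -1977393/635878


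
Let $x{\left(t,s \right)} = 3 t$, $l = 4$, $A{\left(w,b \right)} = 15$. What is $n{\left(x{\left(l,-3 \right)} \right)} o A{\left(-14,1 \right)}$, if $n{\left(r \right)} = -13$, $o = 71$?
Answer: $-13845$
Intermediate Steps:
$n{\left(x{\left(l,-3 \right)} \right)} o A{\left(-14,1 \right)} = \left(-13\right) 71 \cdot 15 = \left(-923\right) 15 = -13845$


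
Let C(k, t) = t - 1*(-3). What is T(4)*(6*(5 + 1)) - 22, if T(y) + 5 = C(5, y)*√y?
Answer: 302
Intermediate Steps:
C(k, t) = 3 + t (C(k, t) = t + 3 = 3 + t)
T(y) = -5 + √y*(3 + y) (T(y) = -5 + (3 + y)*√y = -5 + √y*(3 + y))
T(4)*(6*(5 + 1)) - 22 = (-5 + √4*(3 + 4))*(6*(5 + 1)) - 22 = (-5 + 2*7)*(6*6) - 22 = (-5 + 14)*36 - 22 = 9*36 - 22 = 324 - 22 = 302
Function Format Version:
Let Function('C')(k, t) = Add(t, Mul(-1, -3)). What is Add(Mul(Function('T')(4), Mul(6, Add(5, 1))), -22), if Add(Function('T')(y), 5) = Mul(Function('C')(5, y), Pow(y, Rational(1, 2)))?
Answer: 302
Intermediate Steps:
Function('C')(k, t) = Add(3, t) (Function('C')(k, t) = Add(t, 3) = Add(3, t))
Function('T')(y) = Add(-5, Mul(Pow(y, Rational(1, 2)), Add(3, y))) (Function('T')(y) = Add(-5, Mul(Add(3, y), Pow(y, Rational(1, 2)))) = Add(-5, Mul(Pow(y, Rational(1, 2)), Add(3, y))))
Add(Mul(Function('T')(4), Mul(6, Add(5, 1))), -22) = Add(Mul(Add(-5, Mul(Pow(4, Rational(1, 2)), Add(3, 4))), Mul(6, Add(5, 1))), -22) = Add(Mul(Add(-5, Mul(2, 7)), Mul(6, 6)), -22) = Add(Mul(Add(-5, 14), 36), -22) = Add(Mul(9, 36), -22) = Add(324, -22) = 302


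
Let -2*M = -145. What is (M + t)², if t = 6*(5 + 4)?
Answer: 64009/4 ≈ 16002.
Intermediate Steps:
M = 145/2 (M = -½*(-145) = 145/2 ≈ 72.500)
t = 54 (t = 6*9 = 54)
(M + t)² = (145/2 + 54)² = (253/2)² = 64009/4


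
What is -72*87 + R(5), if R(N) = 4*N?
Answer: -6244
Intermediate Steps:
-72*87 + R(5) = -72*87 + 4*5 = -6264 + 20 = -6244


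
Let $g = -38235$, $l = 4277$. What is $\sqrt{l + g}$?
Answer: $i \sqrt{33958} \approx 184.28 i$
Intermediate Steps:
$\sqrt{l + g} = \sqrt{4277 - 38235} = \sqrt{-33958} = i \sqrt{33958}$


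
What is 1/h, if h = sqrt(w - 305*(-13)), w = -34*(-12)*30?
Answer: sqrt(16205)/16205 ≈ 0.0078555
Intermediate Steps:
w = 12240 (w = 408*30 = 12240)
h = sqrt(16205) (h = sqrt(12240 - 305*(-13)) = sqrt(12240 + 3965) = sqrt(16205) ≈ 127.30)
1/h = 1/(sqrt(16205)) = sqrt(16205)/16205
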